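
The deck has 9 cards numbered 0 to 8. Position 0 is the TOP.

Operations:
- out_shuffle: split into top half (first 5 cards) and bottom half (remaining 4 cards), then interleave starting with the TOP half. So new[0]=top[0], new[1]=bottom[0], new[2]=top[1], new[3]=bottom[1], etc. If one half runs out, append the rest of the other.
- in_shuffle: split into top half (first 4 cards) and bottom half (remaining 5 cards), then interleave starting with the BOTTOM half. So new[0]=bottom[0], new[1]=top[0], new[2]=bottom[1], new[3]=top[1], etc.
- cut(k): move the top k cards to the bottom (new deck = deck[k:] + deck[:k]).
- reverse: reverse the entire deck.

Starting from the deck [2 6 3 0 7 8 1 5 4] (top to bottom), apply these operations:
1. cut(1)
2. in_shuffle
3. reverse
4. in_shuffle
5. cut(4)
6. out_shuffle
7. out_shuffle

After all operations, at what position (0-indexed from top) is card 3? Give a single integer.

After op 1 (cut(1)): [6 3 0 7 8 1 5 4 2]
After op 2 (in_shuffle): [8 6 1 3 5 0 4 7 2]
After op 3 (reverse): [2 7 4 0 5 3 1 6 8]
After op 4 (in_shuffle): [5 2 3 7 1 4 6 0 8]
After op 5 (cut(4)): [1 4 6 0 8 5 2 3 7]
After op 6 (out_shuffle): [1 5 4 2 6 3 0 7 8]
After op 7 (out_shuffle): [1 3 5 0 4 7 2 8 6]
Card 3 is at position 1.

Answer: 1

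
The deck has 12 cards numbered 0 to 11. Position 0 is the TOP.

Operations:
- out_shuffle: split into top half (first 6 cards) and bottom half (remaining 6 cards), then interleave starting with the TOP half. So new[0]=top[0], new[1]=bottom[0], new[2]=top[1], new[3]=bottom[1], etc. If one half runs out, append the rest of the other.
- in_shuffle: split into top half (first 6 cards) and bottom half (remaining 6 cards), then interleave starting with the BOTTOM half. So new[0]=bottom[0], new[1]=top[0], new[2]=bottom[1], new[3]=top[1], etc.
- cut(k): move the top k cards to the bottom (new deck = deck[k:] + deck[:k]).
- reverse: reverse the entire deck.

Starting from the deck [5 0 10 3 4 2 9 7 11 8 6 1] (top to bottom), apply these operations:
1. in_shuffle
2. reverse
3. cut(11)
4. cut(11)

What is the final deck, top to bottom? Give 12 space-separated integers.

After op 1 (in_shuffle): [9 5 7 0 11 10 8 3 6 4 1 2]
After op 2 (reverse): [2 1 4 6 3 8 10 11 0 7 5 9]
After op 3 (cut(11)): [9 2 1 4 6 3 8 10 11 0 7 5]
After op 4 (cut(11)): [5 9 2 1 4 6 3 8 10 11 0 7]

Answer: 5 9 2 1 4 6 3 8 10 11 0 7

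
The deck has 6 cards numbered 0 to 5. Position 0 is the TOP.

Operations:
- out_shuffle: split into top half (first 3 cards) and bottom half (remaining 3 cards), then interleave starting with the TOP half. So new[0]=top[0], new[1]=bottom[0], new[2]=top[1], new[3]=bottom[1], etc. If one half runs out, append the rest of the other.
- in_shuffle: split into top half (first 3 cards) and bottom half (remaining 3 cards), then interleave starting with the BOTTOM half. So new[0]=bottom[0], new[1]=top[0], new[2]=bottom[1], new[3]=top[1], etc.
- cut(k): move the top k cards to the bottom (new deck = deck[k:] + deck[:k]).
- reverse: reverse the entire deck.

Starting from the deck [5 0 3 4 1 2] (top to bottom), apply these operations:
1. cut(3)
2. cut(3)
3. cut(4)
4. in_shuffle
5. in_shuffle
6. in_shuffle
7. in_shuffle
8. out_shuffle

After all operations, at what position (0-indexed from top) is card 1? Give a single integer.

After op 1 (cut(3)): [4 1 2 5 0 3]
After op 2 (cut(3)): [5 0 3 4 1 2]
After op 3 (cut(4)): [1 2 5 0 3 4]
After op 4 (in_shuffle): [0 1 3 2 4 5]
After op 5 (in_shuffle): [2 0 4 1 5 3]
After op 6 (in_shuffle): [1 2 5 0 3 4]
After op 7 (in_shuffle): [0 1 3 2 4 5]
After op 8 (out_shuffle): [0 2 1 4 3 5]
Card 1 is at position 2.

Answer: 2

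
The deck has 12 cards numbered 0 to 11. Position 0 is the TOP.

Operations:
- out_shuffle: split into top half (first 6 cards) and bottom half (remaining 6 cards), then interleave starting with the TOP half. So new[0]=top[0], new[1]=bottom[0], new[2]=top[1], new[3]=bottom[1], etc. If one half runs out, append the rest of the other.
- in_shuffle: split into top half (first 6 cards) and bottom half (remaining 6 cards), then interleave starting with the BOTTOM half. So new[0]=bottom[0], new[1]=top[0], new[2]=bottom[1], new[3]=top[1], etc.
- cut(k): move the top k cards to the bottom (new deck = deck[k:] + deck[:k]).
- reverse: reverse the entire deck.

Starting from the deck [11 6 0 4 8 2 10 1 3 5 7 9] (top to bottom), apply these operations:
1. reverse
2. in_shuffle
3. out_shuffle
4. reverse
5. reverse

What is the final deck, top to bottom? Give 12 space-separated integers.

Answer: 2 0 9 3 8 6 7 1 4 11 5 10

Derivation:
After op 1 (reverse): [9 7 5 3 1 10 2 8 4 0 6 11]
After op 2 (in_shuffle): [2 9 8 7 4 5 0 3 6 1 11 10]
After op 3 (out_shuffle): [2 0 9 3 8 6 7 1 4 11 5 10]
After op 4 (reverse): [10 5 11 4 1 7 6 8 3 9 0 2]
After op 5 (reverse): [2 0 9 3 8 6 7 1 4 11 5 10]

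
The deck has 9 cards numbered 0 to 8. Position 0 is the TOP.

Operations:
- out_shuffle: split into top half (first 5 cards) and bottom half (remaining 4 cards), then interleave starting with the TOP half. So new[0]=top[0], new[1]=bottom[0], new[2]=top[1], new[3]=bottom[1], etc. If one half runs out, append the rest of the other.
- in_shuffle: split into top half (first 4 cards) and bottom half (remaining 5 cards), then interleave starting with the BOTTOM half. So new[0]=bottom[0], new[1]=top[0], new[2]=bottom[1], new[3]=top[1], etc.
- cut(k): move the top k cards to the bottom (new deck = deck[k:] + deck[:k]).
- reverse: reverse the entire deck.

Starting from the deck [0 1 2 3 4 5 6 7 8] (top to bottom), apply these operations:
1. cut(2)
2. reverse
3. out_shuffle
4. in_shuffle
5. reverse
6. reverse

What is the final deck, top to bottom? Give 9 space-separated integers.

Answer: 8 1 3 5 7 0 2 4 6

Derivation:
After op 1 (cut(2)): [2 3 4 5 6 7 8 0 1]
After op 2 (reverse): [1 0 8 7 6 5 4 3 2]
After op 3 (out_shuffle): [1 5 0 4 8 3 7 2 6]
After op 4 (in_shuffle): [8 1 3 5 7 0 2 4 6]
After op 5 (reverse): [6 4 2 0 7 5 3 1 8]
After op 6 (reverse): [8 1 3 5 7 0 2 4 6]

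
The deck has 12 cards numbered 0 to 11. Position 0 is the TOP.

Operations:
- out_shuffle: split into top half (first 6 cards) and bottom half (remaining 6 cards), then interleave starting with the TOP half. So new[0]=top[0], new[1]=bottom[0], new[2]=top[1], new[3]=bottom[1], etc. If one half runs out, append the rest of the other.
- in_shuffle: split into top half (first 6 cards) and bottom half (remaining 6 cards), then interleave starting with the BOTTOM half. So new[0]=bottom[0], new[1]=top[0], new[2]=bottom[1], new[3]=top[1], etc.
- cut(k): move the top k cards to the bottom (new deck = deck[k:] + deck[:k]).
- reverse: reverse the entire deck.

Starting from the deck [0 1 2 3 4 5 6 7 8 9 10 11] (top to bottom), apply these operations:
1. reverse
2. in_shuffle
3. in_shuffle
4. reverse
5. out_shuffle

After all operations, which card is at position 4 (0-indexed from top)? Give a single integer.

After op 1 (reverse): [11 10 9 8 7 6 5 4 3 2 1 0]
After op 2 (in_shuffle): [5 11 4 10 3 9 2 8 1 7 0 6]
After op 3 (in_shuffle): [2 5 8 11 1 4 7 10 0 3 6 9]
After op 4 (reverse): [9 6 3 0 10 7 4 1 11 8 5 2]
After op 5 (out_shuffle): [9 4 6 1 3 11 0 8 10 5 7 2]
Position 4: card 3.

Answer: 3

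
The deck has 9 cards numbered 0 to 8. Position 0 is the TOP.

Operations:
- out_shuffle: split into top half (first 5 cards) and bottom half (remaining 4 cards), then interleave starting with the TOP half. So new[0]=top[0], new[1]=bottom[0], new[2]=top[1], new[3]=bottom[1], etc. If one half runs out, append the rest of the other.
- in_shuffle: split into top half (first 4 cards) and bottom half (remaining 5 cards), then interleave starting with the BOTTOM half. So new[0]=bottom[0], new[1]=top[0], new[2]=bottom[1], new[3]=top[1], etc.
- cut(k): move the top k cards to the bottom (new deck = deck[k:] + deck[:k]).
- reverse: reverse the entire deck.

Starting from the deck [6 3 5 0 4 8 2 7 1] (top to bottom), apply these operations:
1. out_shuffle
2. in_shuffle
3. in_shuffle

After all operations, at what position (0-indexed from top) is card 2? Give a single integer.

Answer: 6

Derivation:
After op 1 (out_shuffle): [6 8 3 2 5 7 0 1 4]
After op 2 (in_shuffle): [5 6 7 8 0 3 1 2 4]
After op 3 (in_shuffle): [0 5 3 6 1 7 2 8 4]
Card 2 is at position 6.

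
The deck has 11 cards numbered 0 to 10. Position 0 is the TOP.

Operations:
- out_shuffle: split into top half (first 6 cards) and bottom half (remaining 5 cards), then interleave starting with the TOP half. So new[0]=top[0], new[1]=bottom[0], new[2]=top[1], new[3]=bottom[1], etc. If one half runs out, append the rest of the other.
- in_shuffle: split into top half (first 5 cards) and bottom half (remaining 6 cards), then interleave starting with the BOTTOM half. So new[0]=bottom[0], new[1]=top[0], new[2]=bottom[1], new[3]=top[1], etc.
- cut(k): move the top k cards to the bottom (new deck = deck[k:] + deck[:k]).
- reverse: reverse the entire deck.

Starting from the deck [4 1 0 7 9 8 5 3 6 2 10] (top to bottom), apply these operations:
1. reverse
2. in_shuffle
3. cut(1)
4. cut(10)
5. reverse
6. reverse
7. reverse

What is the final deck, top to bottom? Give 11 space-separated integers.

Answer: 4 5 1 3 0 6 7 2 9 10 8

Derivation:
After op 1 (reverse): [10 2 6 3 5 8 9 7 0 1 4]
After op 2 (in_shuffle): [8 10 9 2 7 6 0 3 1 5 4]
After op 3 (cut(1)): [10 9 2 7 6 0 3 1 5 4 8]
After op 4 (cut(10)): [8 10 9 2 7 6 0 3 1 5 4]
After op 5 (reverse): [4 5 1 3 0 6 7 2 9 10 8]
After op 6 (reverse): [8 10 9 2 7 6 0 3 1 5 4]
After op 7 (reverse): [4 5 1 3 0 6 7 2 9 10 8]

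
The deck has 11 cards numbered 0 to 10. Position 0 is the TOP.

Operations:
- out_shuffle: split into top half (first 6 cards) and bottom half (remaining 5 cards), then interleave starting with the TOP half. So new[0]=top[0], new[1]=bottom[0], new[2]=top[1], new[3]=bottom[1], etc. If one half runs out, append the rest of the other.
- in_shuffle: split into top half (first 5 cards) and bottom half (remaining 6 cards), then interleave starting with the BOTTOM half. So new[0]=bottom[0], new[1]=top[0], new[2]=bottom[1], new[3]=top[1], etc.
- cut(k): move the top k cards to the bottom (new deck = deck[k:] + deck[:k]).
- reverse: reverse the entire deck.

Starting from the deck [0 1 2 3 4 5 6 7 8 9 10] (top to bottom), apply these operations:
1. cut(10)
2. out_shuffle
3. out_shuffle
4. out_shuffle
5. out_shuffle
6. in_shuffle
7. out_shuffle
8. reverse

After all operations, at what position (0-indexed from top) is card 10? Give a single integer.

After op 1 (cut(10)): [10 0 1 2 3 4 5 6 7 8 9]
After op 2 (out_shuffle): [10 5 0 6 1 7 2 8 3 9 4]
After op 3 (out_shuffle): [10 2 5 8 0 3 6 9 1 4 7]
After op 4 (out_shuffle): [10 6 2 9 5 1 8 4 0 7 3]
After op 5 (out_shuffle): [10 8 6 4 2 0 9 7 5 3 1]
After op 6 (in_shuffle): [0 10 9 8 7 6 5 4 3 2 1]
After op 7 (out_shuffle): [0 5 10 4 9 3 8 2 7 1 6]
After op 8 (reverse): [6 1 7 2 8 3 9 4 10 5 0]
Card 10 is at position 8.

Answer: 8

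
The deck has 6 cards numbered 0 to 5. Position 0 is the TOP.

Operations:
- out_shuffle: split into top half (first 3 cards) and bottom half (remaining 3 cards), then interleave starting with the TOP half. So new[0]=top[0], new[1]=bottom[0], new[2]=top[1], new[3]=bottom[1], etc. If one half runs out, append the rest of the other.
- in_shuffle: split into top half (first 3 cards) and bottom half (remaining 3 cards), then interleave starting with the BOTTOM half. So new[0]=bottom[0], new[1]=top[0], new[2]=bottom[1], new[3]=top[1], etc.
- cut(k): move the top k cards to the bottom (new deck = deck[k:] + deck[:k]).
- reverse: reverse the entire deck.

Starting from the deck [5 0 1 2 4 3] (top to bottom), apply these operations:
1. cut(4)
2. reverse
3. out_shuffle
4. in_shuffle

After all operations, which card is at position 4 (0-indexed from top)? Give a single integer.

Answer: 4

Derivation:
After op 1 (cut(4)): [4 3 5 0 1 2]
After op 2 (reverse): [2 1 0 5 3 4]
After op 3 (out_shuffle): [2 5 1 3 0 4]
After op 4 (in_shuffle): [3 2 0 5 4 1]
Position 4: card 4.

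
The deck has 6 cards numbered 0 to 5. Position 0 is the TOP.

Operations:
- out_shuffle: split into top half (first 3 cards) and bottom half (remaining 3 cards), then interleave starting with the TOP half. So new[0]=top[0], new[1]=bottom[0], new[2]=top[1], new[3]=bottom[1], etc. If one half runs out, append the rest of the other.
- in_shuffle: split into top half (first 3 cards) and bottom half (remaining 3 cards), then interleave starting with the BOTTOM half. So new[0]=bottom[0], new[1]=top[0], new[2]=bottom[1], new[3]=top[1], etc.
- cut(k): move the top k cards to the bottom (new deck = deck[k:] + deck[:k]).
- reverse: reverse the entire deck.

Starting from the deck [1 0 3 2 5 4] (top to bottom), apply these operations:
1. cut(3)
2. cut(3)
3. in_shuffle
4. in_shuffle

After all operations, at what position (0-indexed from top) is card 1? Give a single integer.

Answer: 3

Derivation:
After op 1 (cut(3)): [2 5 4 1 0 3]
After op 2 (cut(3)): [1 0 3 2 5 4]
After op 3 (in_shuffle): [2 1 5 0 4 3]
After op 4 (in_shuffle): [0 2 4 1 3 5]
Card 1 is at position 3.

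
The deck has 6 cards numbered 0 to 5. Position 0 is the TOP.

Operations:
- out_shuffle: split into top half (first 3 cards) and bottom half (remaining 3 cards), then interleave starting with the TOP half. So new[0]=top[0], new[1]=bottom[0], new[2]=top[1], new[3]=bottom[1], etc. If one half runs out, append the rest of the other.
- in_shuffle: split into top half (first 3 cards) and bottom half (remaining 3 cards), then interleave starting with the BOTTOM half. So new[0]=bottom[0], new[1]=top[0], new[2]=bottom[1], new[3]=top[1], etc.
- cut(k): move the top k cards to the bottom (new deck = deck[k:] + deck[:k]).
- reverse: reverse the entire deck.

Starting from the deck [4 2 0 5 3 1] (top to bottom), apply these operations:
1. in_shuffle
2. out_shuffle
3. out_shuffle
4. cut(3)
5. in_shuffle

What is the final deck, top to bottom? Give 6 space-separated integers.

After op 1 (in_shuffle): [5 4 3 2 1 0]
After op 2 (out_shuffle): [5 2 4 1 3 0]
After op 3 (out_shuffle): [5 1 2 3 4 0]
After op 4 (cut(3)): [3 4 0 5 1 2]
After op 5 (in_shuffle): [5 3 1 4 2 0]

Answer: 5 3 1 4 2 0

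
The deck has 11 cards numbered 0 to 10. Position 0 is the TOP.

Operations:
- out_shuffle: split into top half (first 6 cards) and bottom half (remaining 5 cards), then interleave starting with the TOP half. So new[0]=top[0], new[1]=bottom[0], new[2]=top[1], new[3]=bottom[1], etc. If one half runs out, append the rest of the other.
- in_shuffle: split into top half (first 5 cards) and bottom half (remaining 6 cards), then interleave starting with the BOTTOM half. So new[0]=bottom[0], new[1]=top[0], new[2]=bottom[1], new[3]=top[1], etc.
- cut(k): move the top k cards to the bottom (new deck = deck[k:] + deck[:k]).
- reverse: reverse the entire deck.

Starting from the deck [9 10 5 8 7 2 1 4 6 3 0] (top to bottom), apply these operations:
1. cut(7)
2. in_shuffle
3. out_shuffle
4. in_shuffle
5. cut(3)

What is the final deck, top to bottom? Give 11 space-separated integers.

Answer: 7 9 4 8 0 1 5 3 2 10 6

Derivation:
After op 1 (cut(7)): [4 6 3 0 9 10 5 8 7 2 1]
After op 2 (in_shuffle): [10 4 5 6 8 3 7 0 2 9 1]
After op 3 (out_shuffle): [10 7 4 0 5 2 6 9 8 1 3]
After op 4 (in_shuffle): [2 10 6 7 9 4 8 0 1 5 3]
After op 5 (cut(3)): [7 9 4 8 0 1 5 3 2 10 6]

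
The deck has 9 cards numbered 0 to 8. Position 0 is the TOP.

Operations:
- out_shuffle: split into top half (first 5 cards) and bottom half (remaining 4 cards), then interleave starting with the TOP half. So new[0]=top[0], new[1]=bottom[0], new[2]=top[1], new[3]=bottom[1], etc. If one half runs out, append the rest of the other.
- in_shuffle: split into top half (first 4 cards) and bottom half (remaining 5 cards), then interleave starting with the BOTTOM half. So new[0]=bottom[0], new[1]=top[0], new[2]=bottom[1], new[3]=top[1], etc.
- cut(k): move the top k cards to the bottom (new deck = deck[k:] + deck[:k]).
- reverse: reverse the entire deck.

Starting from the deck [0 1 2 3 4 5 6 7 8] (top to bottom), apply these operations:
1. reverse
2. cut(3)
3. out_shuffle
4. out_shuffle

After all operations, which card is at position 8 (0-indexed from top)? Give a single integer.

After op 1 (reverse): [8 7 6 5 4 3 2 1 0]
After op 2 (cut(3)): [5 4 3 2 1 0 8 7 6]
After op 3 (out_shuffle): [5 0 4 8 3 7 2 6 1]
After op 4 (out_shuffle): [5 7 0 2 4 6 8 1 3]
Position 8: card 3.

Answer: 3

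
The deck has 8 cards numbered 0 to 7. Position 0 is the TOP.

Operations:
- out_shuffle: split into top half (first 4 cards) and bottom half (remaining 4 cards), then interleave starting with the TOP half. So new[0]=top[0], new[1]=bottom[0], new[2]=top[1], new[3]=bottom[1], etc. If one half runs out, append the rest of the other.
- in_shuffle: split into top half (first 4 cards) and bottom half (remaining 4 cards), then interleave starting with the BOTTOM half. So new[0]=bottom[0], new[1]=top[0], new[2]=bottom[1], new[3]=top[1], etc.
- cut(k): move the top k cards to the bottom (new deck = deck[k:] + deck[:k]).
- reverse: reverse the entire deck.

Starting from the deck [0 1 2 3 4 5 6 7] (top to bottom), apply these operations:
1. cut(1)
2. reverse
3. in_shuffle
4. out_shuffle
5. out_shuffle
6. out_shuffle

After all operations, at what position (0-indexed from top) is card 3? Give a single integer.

After op 1 (cut(1)): [1 2 3 4 5 6 7 0]
After op 2 (reverse): [0 7 6 5 4 3 2 1]
After op 3 (in_shuffle): [4 0 3 7 2 6 1 5]
After op 4 (out_shuffle): [4 2 0 6 3 1 7 5]
After op 5 (out_shuffle): [4 3 2 1 0 7 6 5]
After op 6 (out_shuffle): [4 0 3 7 2 6 1 5]
Card 3 is at position 2.

Answer: 2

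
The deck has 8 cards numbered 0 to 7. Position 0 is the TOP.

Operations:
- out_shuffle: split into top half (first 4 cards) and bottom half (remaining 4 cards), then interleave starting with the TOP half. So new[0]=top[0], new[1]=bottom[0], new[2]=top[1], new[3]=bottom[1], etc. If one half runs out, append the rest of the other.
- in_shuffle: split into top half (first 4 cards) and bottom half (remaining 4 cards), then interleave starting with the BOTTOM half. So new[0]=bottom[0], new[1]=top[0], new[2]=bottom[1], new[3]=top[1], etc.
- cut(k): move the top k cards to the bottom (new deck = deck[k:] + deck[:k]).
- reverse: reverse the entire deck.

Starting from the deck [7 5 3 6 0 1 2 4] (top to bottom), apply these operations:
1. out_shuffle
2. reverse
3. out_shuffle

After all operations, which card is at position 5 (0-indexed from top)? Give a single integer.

After op 1 (out_shuffle): [7 0 5 1 3 2 6 4]
After op 2 (reverse): [4 6 2 3 1 5 0 7]
After op 3 (out_shuffle): [4 1 6 5 2 0 3 7]
Position 5: card 0.

Answer: 0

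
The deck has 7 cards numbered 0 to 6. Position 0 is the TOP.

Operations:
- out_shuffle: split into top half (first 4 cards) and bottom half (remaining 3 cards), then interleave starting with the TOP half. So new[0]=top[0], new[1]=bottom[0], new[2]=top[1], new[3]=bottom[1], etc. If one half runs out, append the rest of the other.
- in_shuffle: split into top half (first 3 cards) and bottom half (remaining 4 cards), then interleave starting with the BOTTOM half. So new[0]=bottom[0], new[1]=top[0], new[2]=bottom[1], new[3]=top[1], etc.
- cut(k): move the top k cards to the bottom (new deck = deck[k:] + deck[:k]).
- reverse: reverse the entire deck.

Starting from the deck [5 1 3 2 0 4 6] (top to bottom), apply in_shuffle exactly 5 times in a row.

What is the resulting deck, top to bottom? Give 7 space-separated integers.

Answer: 1 2 4 5 3 0 6

Derivation:
After op 1 (in_shuffle): [2 5 0 1 4 3 6]
After op 2 (in_shuffle): [1 2 4 5 3 0 6]
After op 3 (in_shuffle): [5 1 3 2 0 4 6]
After op 4 (in_shuffle): [2 5 0 1 4 3 6]
After op 5 (in_shuffle): [1 2 4 5 3 0 6]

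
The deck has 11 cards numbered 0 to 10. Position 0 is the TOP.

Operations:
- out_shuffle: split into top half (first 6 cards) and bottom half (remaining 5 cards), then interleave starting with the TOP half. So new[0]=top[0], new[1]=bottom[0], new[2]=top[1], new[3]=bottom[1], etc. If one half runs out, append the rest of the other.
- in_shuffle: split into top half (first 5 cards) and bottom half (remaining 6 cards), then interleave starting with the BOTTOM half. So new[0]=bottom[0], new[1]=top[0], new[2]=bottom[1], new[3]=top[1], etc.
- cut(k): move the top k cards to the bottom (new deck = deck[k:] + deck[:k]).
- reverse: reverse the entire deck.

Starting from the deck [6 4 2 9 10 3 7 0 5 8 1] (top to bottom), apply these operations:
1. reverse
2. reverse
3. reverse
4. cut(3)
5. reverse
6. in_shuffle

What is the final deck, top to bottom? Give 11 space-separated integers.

Answer: 2 5 9 8 10 1 3 6 7 4 0

Derivation:
After op 1 (reverse): [1 8 5 0 7 3 10 9 2 4 6]
After op 2 (reverse): [6 4 2 9 10 3 7 0 5 8 1]
After op 3 (reverse): [1 8 5 0 7 3 10 9 2 4 6]
After op 4 (cut(3)): [0 7 3 10 9 2 4 6 1 8 5]
After op 5 (reverse): [5 8 1 6 4 2 9 10 3 7 0]
After op 6 (in_shuffle): [2 5 9 8 10 1 3 6 7 4 0]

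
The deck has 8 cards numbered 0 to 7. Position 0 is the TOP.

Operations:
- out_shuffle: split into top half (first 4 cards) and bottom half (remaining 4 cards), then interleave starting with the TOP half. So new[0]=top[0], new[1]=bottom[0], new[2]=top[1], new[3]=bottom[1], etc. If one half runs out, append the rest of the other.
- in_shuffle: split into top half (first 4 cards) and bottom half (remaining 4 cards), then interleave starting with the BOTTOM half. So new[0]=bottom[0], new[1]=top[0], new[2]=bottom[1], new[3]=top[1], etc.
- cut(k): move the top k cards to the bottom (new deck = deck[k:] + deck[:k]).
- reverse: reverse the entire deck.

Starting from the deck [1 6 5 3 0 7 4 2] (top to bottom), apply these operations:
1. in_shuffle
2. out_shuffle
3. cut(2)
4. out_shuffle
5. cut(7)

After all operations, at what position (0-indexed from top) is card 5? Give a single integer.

After op 1 (in_shuffle): [0 1 7 6 4 5 2 3]
After op 2 (out_shuffle): [0 4 1 5 7 2 6 3]
After op 3 (cut(2)): [1 5 7 2 6 3 0 4]
After op 4 (out_shuffle): [1 6 5 3 7 0 2 4]
After op 5 (cut(7)): [4 1 6 5 3 7 0 2]
Card 5 is at position 3.

Answer: 3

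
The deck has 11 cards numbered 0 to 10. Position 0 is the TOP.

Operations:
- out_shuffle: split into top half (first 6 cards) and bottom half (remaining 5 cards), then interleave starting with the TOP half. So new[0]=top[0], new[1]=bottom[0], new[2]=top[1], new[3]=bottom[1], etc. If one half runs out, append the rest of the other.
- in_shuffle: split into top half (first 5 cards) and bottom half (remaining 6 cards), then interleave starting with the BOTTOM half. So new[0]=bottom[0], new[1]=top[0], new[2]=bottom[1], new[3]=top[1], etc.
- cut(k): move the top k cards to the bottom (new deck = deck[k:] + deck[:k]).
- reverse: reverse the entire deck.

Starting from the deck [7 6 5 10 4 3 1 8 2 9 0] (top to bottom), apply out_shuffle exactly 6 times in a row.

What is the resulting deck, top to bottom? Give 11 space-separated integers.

Answer: 7 3 0 4 9 10 2 5 8 6 1

Derivation:
After op 1 (out_shuffle): [7 1 6 8 5 2 10 9 4 0 3]
After op 2 (out_shuffle): [7 10 1 9 6 4 8 0 5 3 2]
After op 3 (out_shuffle): [7 8 10 0 1 5 9 3 6 2 4]
After op 4 (out_shuffle): [7 9 8 3 10 6 0 2 1 4 5]
After op 5 (out_shuffle): [7 0 9 2 8 1 3 4 10 5 6]
After op 6 (out_shuffle): [7 3 0 4 9 10 2 5 8 6 1]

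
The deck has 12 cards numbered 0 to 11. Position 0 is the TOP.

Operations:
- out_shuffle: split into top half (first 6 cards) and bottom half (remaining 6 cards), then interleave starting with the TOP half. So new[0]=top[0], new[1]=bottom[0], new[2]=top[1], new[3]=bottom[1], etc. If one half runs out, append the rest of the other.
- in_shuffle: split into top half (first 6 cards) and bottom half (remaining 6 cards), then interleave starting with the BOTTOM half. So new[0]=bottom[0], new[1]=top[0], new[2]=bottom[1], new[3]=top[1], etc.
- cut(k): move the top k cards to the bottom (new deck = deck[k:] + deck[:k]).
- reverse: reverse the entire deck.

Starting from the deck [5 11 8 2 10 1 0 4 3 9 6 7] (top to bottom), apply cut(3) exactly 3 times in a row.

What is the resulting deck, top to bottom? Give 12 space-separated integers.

Answer: 9 6 7 5 11 8 2 10 1 0 4 3

Derivation:
After op 1 (cut(3)): [2 10 1 0 4 3 9 6 7 5 11 8]
After op 2 (cut(3)): [0 4 3 9 6 7 5 11 8 2 10 1]
After op 3 (cut(3)): [9 6 7 5 11 8 2 10 1 0 4 3]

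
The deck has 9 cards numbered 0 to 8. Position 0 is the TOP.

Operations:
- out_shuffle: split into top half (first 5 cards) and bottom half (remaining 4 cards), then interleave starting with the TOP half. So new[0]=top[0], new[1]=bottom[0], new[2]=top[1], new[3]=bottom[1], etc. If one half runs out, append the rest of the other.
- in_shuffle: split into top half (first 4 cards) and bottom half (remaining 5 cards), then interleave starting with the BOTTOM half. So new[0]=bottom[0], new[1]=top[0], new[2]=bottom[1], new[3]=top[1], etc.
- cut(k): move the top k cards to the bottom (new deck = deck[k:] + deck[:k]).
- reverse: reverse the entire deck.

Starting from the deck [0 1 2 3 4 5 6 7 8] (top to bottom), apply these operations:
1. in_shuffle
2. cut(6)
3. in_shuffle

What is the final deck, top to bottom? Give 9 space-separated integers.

After op 1 (in_shuffle): [4 0 5 1 6 2 7 3 8]
After op 2 (cut(6)): [7 3 8 4 0 5 1 6 2]
After op 3 (in_shuffle): [0 7 5 3 1 8 6 4 2]

Answer: 0 7 5 3 1 8 6 4 2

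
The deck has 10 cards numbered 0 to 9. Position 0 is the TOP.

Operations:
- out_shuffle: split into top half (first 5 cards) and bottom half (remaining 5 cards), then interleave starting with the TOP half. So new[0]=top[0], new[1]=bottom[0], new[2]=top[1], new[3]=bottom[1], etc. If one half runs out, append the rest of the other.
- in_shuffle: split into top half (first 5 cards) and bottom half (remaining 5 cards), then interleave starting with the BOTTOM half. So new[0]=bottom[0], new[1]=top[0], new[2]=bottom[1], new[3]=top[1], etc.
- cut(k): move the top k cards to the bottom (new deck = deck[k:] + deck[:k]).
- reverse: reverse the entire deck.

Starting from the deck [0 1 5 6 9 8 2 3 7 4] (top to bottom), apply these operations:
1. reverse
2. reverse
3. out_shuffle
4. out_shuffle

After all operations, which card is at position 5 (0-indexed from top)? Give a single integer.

After op 1 (reverse): [4 7 3 2 8 9 6 5 1 0]
After op 2 (reverse): [0 1 5 6 9 8 2 3 7 4]
After op 3 (out_shuffle): [0 8 1 2 5 3 6 7 9 4]
After op 4 (out_shuffle): [0 3 8 6 1 7 2 9 5 4]
Position 5: card 7.

Answer: 7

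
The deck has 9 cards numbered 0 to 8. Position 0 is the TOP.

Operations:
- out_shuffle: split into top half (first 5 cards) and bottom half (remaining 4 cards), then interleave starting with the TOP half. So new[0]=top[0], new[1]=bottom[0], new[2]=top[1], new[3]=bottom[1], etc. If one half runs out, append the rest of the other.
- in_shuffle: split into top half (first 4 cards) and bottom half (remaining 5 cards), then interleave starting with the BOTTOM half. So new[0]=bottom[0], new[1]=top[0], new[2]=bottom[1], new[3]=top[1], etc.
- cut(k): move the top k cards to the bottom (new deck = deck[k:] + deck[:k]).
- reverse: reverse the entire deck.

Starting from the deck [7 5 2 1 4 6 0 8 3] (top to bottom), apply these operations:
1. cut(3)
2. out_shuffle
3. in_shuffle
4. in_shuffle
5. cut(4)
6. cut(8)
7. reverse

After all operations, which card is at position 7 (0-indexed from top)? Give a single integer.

Answer: 2

Derivation:
After op 1 (cut(3)): [1 4 6 0 8 3 7 5 2]
After op 2 (out_shuffle): [1 3 4 7 6 5 0 2 8]
After op 3 (in_shuffle): [6 1 5 3 0 4 2 7 8]
After op 4 (in_shuffle): [0 6 4 1 2 5 7 3 8]
After op 5 (cut(4)): [2 5 7 3 8 0 6 4 1]
After op 6 (cut(8)): [1 2 5 7 3 8 0 6 4]
After op 7 (reverse): [4 6 0 8 3 7 5 2 1]
Position 7: card 2.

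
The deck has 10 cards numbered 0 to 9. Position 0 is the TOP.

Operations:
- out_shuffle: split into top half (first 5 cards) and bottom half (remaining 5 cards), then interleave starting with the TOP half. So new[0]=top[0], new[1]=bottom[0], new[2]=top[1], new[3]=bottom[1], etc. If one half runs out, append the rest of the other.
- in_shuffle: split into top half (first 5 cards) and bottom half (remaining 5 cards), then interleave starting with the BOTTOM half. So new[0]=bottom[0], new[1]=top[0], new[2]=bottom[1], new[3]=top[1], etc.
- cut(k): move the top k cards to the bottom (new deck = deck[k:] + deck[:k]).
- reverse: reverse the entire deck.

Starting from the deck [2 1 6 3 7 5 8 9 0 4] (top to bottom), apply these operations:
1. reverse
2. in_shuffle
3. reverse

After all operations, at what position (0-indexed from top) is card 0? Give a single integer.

Answer: 6

Derivation:
After op 1 (reverse): [4 0 9 8 5 7 3 6 1 2]
After op 2 (in_shuffle): [7 4 3 0 6 9 1 8 2 5]
After op 3 (reverse): [5 2 8 1 9 6 0 3 4 7]
Card 0 is at position 6.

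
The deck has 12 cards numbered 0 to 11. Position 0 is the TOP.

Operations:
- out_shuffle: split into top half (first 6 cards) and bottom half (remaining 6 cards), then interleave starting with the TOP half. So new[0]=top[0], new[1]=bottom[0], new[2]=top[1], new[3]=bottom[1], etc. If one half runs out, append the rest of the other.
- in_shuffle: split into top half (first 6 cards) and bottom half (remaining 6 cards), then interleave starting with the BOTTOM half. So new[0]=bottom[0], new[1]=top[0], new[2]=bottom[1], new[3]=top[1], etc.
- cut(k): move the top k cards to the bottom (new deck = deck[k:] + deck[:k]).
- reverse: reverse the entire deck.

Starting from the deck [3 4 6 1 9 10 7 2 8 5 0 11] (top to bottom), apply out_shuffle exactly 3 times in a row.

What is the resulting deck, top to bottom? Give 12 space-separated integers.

Answer: 3 2 1 0 7 6 5 10 4 8 9 11

Derivation:
After op 1 (out_shuffle): [3 7 4 2 6 8 1 5 9 0 10 11]
After op 2 (out_shuffle): [3 1 7 5 4 9 2 0 6 10 8 11]
After op 3 (out_shuffle): [3 2 1 0 7 6 5 10 4 8 9 11]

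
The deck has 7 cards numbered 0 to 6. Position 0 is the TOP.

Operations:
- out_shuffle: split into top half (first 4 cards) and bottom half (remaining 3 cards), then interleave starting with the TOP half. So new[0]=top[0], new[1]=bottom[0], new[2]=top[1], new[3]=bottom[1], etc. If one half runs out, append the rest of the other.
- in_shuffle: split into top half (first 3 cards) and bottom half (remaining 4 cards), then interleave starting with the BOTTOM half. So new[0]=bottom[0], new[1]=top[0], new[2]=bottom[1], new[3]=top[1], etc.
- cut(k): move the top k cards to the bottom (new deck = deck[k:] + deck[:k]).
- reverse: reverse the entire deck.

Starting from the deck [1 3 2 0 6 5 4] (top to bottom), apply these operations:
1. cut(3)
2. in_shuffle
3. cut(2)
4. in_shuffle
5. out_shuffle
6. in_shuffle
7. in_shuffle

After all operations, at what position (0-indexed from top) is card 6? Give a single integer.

Answer: 6

Derivation:
After op 1 (cut(3)): [0 6 5 4 1 3 2]
After op 2 (in_shuffle): [4 0 1 6 3 5 2]
After op 3 (cut(2)): [1 6 3 5 2 4 0]
After op 4 (in_shuffle): [5 1 2 6 4 3 0]
After op 5 (out_shuffle): [5 4 1 3 2 0 6]
After op 6 (in_shuffle): [3 5 2 4 0 1 6]
After op 7 (in_shuffle): [4 3 0 5 1 2 6]
Card 6 is at position 6.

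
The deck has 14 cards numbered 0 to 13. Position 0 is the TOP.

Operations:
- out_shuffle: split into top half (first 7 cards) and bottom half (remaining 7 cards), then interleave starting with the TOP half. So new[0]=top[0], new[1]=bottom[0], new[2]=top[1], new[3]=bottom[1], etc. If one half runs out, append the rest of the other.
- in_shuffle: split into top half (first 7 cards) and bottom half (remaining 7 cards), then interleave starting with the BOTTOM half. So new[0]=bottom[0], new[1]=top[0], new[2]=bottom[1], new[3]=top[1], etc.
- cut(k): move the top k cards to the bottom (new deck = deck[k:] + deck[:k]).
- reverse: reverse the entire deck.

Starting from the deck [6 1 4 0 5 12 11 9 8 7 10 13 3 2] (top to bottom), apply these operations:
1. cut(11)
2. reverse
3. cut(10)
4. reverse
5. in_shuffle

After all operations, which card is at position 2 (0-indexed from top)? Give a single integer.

Answer: 7

Derivation:
After op 1 (cut(11)): [13 3 2 6 1 4 0 5 12 11 9 8 7 10]
After op 2 (reverse): [10 7 8 9 11 12 5 0 4 1 6 2 3 13]
After op 3 (cut(10)): [6 2 3 13 10 7 8 9 11 12 5 0 4 1]
After op 4 (reverse): [1 4 0 5 12 11 9 8 7 10 13 3 2 6]
After op 5 (in_shuffle): [8 1 7 4 10 0 13 5 3 12 2 11 6 9]
Position 2: card 7.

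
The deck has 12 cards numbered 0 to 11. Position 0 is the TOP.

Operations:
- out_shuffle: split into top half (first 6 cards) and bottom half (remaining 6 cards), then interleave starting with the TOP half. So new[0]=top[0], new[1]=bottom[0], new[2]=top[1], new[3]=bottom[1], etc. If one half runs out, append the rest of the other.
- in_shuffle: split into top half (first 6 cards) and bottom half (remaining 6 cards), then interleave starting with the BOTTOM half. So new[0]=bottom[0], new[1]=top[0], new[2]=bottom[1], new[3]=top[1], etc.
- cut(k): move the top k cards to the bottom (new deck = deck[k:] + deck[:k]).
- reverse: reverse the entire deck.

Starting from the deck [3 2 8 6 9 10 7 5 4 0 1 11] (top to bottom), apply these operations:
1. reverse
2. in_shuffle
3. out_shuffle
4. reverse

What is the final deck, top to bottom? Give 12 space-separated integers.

After op 1 (reverse): [11 1 0 4 5 7 10 9 6 8 2 3]
After op 2 (in_shuffle): [10 11 9 1 6 0 8 4 2 5 3 7]
After op 3 (out_shuffle): [10 8 11 4 9 2 1 5 6 3 0 7]
After op 4 (reverse): [7 0 3 6 5 1 2 9 4 11 8 10]

Answer: 7 0 3 6 5 1 2 9 4 11 8 10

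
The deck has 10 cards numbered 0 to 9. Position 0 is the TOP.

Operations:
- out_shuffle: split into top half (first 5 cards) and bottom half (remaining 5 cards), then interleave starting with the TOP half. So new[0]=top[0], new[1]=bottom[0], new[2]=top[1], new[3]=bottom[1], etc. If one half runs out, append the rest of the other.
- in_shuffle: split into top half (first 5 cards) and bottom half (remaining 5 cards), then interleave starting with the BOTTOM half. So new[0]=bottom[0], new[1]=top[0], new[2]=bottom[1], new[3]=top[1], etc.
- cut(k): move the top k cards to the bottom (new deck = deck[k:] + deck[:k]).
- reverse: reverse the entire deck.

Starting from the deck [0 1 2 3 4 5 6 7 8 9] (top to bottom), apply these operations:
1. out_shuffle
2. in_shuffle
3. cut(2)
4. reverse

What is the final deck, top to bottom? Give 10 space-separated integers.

Answer: 0 7 2 9 6 4 1 8 5 3

Derivation:
After op 1 (out_shuffle): [0 5 1 6 2 7 3 8 4 9]
After op 2 (in_shuffle): [7 0 3 5 8 1 4 6 9 2]
After op 3 (cut(2)): [3 5 8 1 4 6 9 2 7 0]
After op 4 (reverse): [0 7 2 9 6 4 1 8 5 3]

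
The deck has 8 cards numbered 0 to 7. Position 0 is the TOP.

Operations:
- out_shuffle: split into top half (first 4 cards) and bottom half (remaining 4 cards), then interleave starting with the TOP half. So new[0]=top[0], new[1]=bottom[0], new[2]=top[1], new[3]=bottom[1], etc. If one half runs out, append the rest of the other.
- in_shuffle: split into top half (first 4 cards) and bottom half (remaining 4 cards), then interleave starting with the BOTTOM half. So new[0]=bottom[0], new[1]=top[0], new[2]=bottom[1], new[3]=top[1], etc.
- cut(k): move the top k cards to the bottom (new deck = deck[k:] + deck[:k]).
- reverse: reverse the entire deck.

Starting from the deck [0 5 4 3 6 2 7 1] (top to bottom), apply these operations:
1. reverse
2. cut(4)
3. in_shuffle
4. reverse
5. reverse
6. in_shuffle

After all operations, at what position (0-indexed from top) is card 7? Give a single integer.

Answer: 5

Derivation:
After op 1 (reverse): [1 7 2 6 3 4 5 0]
After op 2 (cut(4)): [3 4 5 0 1 7 2 6]
After op 3 (in_shuffle): [1 3 7 4 2 5 6 0]
After op 4 (reverse): [0 6 5 2 4 7 3 1]
After op 5 (reverse): [1 3 7 4 2 5 6 0]
After op 6 (in_shuffle): [2 1 5 3 6 7 0 4]
Card 7 is at position 5.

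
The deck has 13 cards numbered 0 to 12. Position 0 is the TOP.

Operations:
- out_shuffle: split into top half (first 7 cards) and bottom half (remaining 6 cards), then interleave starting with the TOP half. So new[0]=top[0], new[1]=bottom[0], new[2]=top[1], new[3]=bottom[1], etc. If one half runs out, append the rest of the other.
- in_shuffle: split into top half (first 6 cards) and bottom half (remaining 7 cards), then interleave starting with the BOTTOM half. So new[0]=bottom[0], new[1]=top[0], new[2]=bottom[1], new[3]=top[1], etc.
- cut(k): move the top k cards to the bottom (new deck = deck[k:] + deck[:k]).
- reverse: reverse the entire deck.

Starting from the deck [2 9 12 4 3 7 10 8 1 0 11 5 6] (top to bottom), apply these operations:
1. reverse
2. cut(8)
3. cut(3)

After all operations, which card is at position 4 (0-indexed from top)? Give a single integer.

After op 1 (reverse): [6 5 11 0 1 8 10 7 3 4 12 9 2]
After op 2 (cut(8)): [3 4 12 9 2 6 5 11 0 1 8 10 7]
After op 3 (cut(3)): [9 2 6 5 11 0 1 8 10 7 3 4 12]
Position 4: card 11.

Answer: 11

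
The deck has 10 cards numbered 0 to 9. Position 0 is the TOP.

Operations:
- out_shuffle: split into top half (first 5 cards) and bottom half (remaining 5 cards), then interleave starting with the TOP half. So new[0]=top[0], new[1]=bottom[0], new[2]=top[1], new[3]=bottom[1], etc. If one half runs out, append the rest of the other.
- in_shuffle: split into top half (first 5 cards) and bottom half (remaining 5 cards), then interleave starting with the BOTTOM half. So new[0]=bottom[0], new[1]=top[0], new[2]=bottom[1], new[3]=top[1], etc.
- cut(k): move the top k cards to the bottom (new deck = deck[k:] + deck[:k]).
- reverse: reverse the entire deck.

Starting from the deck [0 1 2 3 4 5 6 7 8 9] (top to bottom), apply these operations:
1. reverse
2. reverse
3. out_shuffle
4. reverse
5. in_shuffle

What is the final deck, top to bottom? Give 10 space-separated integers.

Answer: 2 9 6 4 1 8 5 3 0 7

Derivation:
After op 1 (reverse): [9 8 7 6 5 4 3 2 1 0]
After op 2 (reverse): [0 1 2 3 4 5 6 7 8 9]
After op 3 (out_shuffle): [0 5 1 6 2 7 3 8 4 9]
After op 4 (reverse): [9 4 8 3 7 2 6 1 5 0]
After op 5 (in_shuffle): [2 9 6 4 1 8 5 3 0 7]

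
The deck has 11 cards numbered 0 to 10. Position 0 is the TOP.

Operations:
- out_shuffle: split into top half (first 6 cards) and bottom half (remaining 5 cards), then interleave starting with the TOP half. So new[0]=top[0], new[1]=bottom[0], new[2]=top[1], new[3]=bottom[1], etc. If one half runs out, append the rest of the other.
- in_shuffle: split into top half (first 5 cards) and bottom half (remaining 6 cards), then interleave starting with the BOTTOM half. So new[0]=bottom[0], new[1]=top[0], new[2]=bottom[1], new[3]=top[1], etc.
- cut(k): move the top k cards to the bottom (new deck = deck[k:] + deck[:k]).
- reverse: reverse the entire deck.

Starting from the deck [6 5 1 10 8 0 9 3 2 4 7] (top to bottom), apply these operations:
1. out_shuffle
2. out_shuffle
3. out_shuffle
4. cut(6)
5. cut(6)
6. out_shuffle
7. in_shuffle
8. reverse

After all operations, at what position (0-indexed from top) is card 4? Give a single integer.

After op 1 (out_shuffle): [6 9 5 3 1 2 10 4 8 7 0]
After op 2 (out_shuffle): [6 10 9 4 5 8 3 7 1 0 2]
After op 3 (out_shuffle): [6 3 10 7 9 1 4 0 5 2 8]
After op 4 (cut(6)): [4 0 5 2 8 6 3 10 7 9 1]
After op 5 (cut(6)): [3 10 7 9 1 4 0 5 2 8 6]
After op 6 (out_shuffle): [3 0 10 5 7 2 9 8 1 6 4]
After op 7 (in_shuffle): [2 3 9 0 8 10 1 5 6 7 4]
After op 8 (reverse): [4 7 6 5 1 10 8 0 9 3 2]
Card 4 is at position 0.

Answer: 0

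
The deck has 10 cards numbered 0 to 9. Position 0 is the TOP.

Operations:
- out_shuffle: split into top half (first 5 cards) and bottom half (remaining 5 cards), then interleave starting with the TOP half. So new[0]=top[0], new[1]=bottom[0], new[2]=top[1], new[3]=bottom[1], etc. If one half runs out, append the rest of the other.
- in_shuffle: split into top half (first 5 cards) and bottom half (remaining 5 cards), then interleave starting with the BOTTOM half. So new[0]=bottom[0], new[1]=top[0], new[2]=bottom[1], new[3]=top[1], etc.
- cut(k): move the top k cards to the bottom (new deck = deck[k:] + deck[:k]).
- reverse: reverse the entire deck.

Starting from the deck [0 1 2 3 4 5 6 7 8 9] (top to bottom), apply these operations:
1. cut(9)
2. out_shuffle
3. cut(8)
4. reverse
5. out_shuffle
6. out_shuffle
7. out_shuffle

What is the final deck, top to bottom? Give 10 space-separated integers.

Answer: 7 8 9 4 0 5 1 6 2 3

Derivation:
After op 1 (cut(9)): [9 0 1 2 3 4 5 6 7 8]
After op 2 (out_shuffle): [9 4 0 5 1 6 2 7 3 8]
After op 3 (cut(8)): [3 8 9 4 0 5 1 6 2 7]
After op 4 (reverse): [7 2 6 1 5 0 4 9 8 3]
After op 5 (out_shuffle): [7 0 2 4 6 9 1 8 5 3]
After op 6 (out_shuffle): [7 9 0 1 2 8 4 5 6 3]
After op 7 (out_shuffle): [7 8 9 4 0 5 1 6 2 3]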